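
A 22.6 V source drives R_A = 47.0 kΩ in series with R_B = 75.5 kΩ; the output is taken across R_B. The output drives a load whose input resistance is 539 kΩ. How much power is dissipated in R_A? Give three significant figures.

Total resistance from the source is R_A + (R_B‖R_L) = 113.2 kΩ, so I = 22.6/113.2 kΩ = 0.1996 mA.
P = I²·R_A = (0.1996 mA)² × 47.0 kΩ = 1.87 mW.

P ≈ 1.87 mW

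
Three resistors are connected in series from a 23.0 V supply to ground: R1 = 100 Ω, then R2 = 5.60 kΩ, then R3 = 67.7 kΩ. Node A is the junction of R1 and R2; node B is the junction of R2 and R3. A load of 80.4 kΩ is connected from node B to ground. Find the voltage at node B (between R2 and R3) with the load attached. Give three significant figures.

At node B, R3 is in parallel with the load: R3‖R_L = 36750 Ω.
Below node A the resistance is R2 + (R3‖R_L) = 42350 Ω, so V_A = 23.0 × 42350/42450 = 22.95 V.
Then V_B = V_A × (R3‖R_L)/(R2 + R3‖R_L) = 22.95 × 36750/42350 = 19.9 V.

V ≈ 19.9 V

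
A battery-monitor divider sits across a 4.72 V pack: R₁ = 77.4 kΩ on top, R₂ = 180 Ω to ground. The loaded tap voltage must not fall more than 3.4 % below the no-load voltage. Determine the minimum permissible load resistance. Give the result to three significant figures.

R_L(min) ≈ 5.10 kΩ

Output resistance R_th = R₁‖R₂ = (77400 × 180)/77580 = 179.6 Ω.
The fractional drop is R_th/(R_th + R_L); requiring this ≤ 0.0340 gives R_L ≥ R_th(1/0.0340 − 1) = 179.6 × 28.41 = 5.10 kΩ.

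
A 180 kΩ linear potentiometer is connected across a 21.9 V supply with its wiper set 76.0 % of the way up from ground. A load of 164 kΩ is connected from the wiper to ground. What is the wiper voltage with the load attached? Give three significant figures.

V ≈ 13.9 V

The wiper splits the pot into (1−α)R = 43.20 kΩ above and αR = 136.8 kΩ below.
Lower section ‖ load = 74.59 kΩ.
V_wiper = 21.9 × 74.59/(43.20 + 74.59) = 13.9 V.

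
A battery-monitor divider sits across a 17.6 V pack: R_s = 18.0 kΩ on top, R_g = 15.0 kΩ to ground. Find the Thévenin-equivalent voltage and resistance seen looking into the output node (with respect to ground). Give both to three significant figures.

V_th = 8.00 V, R_th = 8.18 kΩ

V_th is the open-circuit tap voltage: 17.6 × 15.0/(18.0 + 15.0) = 8.00 V.
With the supply zeroed, R_s and R_g appear in parallel from the tap: R_th = R_s‖R_g = (18.0 × 15.0)/33.00 = 8.18 kΩ.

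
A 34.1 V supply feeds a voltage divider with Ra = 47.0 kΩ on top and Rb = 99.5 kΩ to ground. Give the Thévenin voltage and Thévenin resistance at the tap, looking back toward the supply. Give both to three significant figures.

V_th = 23.2 V, R_th = 31.9 kΩ

V_th is the open-circuit tap voltage: 34.1 × 99.5/(47.0 + 99.5) = 23.2 V.
With the supply zeroed, Ra and Rb appear in parallel from the tap: R_th = Ra‖Rb = (47.0 × 99.5)/146.5 = 31.9 kΩ.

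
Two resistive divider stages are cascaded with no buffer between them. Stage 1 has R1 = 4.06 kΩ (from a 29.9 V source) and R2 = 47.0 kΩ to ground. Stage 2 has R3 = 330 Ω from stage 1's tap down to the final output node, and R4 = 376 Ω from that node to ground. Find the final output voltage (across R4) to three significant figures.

V_out ≈ 2.33 V

Stage 2 presents R3+R4 = 706.0 Ω as a load on stage 1's tap.
Stage 1's lower leg becomes R2‖(R3+R4) = 695.6 Ω, so V_mid = 29.9 × 695.6/4756 = 4.373 V.
Stage 2 is itself unloaded: V_out = V_mid × R4/(R3+R4) = 4.373 × 376/706.0 = 2.33 V.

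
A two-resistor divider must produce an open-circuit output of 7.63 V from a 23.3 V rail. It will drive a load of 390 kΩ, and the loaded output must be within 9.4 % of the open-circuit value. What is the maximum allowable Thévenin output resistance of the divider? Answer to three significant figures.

Loading drop = R_th/(R_th + R_L) ≤ 0.0940, so R_th ≤ R_L · ε/(1−ε) = 390 kΩ × 0.0940/0.9060 = 40.5 kΩ.
(Any R1, R2 with R2/(R1+R2) = 0.327 and R1‖R2 ≤ 40.5 kΩ will meet the spec.)

R_th ≤ 40.5 kΩ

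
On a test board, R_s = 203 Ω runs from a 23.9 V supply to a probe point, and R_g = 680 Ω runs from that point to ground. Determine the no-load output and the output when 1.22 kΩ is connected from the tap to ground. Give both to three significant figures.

Unloaded: 18.4 V; loaded: 16.3 V

Open-circuit: V = 23.9 × 680/(203 + 680) = 18.4 V.
With the load, R_g becomes R_g‖R_L = 436.6 Ω, so V = 23.9 × 436.6/639.6 = 16.3 V.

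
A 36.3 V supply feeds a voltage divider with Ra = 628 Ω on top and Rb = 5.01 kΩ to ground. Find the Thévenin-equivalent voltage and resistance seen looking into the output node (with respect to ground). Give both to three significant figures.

V_th is the open-circuit tap voltage: 36.3 × 5010/(628 + 5010) = 32.3 V.
With the supply zeroed, Ra and Rb appear in parallel from the tap: R_th = Ra‖Rb = (628 × 5010)/5638 = 558 Ω.

V_th = 32.3 V, R_th = 558 Ω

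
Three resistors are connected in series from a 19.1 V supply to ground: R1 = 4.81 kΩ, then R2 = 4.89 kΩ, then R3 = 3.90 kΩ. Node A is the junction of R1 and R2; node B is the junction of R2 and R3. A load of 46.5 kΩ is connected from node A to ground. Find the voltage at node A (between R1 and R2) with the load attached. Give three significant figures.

V ≈ 11.6 V

Below node A the series string R2+R3 = 8.790 kΩ sits in parallel with the 46.5 kΩ load: 7.393 kΩ.
V_A = 19.1 × 7.393/(4.81 + 7.393) = 11.6 V.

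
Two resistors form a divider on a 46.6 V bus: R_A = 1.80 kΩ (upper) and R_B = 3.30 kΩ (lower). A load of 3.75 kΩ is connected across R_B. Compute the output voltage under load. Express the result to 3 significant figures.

The load sits in parallel with R_B: R_B‖R_L = (3.30 × 3.75) / (3.30 + 3.75) = 1.755 kΩ.
V_out = 46.6 × 1.755 / (1.80 + 1.755) = 46.6 × 1.755/3.555 = 23.0 V.
(Unloaded it would have been 30.2 V.)

V_out ≈ 23.0 V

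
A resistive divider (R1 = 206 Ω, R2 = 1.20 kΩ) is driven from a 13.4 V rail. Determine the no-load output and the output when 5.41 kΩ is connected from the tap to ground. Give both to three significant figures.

Unloaded: 11.4 V; loaded: 11.1 V

Open-circuit: V = 13.4 × 1200/(206 + 1200) = 11.4 V.
With the load, R2 becomes R2‖R_L = 982.1 Ω, so V = 13.4 × 982.1/1188 = 11.1 V.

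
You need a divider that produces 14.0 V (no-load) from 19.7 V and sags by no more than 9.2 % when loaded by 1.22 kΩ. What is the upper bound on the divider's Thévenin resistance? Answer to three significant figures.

R_th ≤ 124 Ω

Loading drop = R_th/(R_th + R_L) ≤ 0.0920, so R_th ≤ R_L · ε/(1−ε) = 1.22 kΩ × 0.0920/0.9080 = 124 Ω.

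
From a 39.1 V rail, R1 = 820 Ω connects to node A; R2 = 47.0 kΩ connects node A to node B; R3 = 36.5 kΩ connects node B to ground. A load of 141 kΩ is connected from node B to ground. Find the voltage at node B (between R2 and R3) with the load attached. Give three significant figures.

At node B, R3 is in parallel with the load: R3‖R_L = 28990 Ω.
Below node A the resistance is R2 + (R3‖R_L) = 75990 Ω, so V_A = 39.1 × 75990/76810 = 38.68 V.
Then V_B = V_A × (R3‖R_L)/(R2 + R3‖R_L) = 38.68 × 28990/75990 = 14.8 V.

V ≈ 14.8 V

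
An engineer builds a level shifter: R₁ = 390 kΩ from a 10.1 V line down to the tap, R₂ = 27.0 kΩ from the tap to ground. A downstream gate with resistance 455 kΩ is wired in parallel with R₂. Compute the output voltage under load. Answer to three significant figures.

The load sits in parallel with R₂: R₂‖R_L = (27.0 × 455) / (27.0 + 455) = 25.49 kΩ.
V_out = 10.1 × 25.49 / (390 + 25.49) = 10.1 × 25.49/415.5 = 0.620 V.
(Unloaded it would have been 0.654 V.)

V_out ≈ 0.620 V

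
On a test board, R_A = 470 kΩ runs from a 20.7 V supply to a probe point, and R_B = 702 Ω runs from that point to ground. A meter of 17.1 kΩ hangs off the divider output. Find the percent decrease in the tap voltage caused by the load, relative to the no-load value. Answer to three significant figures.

3.94 %

The divider's output (Thévenin) resistance is R_A‖R_B = 701.0 Ω.
Fractional drop under load = R_th/(R_th + R_L) = 701.0 / (701.0 + 17100) = 0.03938.
So the output falls by 3.94 %.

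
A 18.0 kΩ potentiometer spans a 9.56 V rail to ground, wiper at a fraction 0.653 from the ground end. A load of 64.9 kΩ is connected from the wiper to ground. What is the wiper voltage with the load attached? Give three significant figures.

The wiper splits the pot into (1−α)R = 6.246 kΩ above and αR = 11.75 kΩ below.
Lower section ‖ load = 9.952 kΩ.
V_wiper = 9.56 × 9.952/(6.246 + 9.952) = 5.87 V.

V ≈ 5.87 V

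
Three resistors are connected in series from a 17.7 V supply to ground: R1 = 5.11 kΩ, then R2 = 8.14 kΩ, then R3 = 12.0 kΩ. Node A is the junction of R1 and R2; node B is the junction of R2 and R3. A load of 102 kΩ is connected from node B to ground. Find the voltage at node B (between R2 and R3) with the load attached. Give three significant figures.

At node B, R3 is in parallel with the load: R3‖R_L = 10.74 kΩ.
Below node A the resistance is R2 + (R3‖R_L) = 18.88 kΩ, so V_A = 17.7 × 18.88/23.99 = 13.93 V.
Then V_B = V_A × (R3‖R_L)/(R2 + R3‖R_L) = 13.93 × 10.74/18.88 = 7.92 V.

V ≈ 7.92 V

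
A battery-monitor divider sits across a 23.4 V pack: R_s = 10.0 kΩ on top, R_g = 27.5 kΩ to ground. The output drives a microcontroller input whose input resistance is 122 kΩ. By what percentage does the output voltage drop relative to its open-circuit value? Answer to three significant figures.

The divider's output (Thévenin) resistance is R_s‖R_g = 7.333 kΩ.
Fractional drop under load = R_th/(R_th + R_L) = 7.333 / (7.333 + 122) = 0.05670.
So the output falls by 5.67 %.

5.67 %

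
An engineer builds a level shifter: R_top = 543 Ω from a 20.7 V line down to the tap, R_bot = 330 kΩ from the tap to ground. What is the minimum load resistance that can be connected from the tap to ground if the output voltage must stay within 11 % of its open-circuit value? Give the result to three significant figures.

Output resistance R_th = R_top‖R_bot = (543 × 330000)/330500 = 542.1 Ω.
The fractional drop is R_th/(R_th + R_L); requiring this ≤ 0.110 gives R_L ≥ R_th(1/0.110 − 1) = 542.1 × 8.091 = 4.39 kΩ.

R_L(min) ≈ 4.39 kΩ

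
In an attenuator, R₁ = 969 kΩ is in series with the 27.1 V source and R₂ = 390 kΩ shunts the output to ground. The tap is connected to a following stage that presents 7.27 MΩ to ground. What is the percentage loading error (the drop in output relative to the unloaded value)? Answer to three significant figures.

3.68 %

The divider's output (Thévenin) resistance is R₁‖R₂ = 278.1 kΩ.
Fractional drop under load = R_th/(R_th + R_L) = 278.1 / (278.1 + 7270) = 0.03684.
So the output falls by 3.68 %.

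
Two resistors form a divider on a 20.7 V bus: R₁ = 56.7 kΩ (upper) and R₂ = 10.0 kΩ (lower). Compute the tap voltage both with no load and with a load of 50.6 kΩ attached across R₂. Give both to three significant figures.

Open-circuit: V = 20.7 × 10.0/(56.7 + 10.0) = 3.10 V.
With the load, R₂ becomes R₂‖R_L = 8.350 kΩ, so V = 20.7 × 8.350/65.05 = 2.66 V.

Unloaded: 3.10 V; loaded: 2.66 V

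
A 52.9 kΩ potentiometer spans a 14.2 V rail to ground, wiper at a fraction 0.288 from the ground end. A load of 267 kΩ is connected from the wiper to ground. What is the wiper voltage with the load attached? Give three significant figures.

The wiper splits the pot into (1−α)R = 37.66 kΩ above and αR = 15.24 kΩ below.
Lower section ‖ load = 14.41 kΩ.
V_wiper = 14.2 × 14.41/(37.66 + 14.41) = 3.93 V.

V ≈ 3.93 V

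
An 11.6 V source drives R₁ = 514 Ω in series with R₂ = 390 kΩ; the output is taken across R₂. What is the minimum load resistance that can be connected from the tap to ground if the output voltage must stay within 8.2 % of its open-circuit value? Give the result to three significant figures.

R_L(min) ≈ 5.75 kΩ

Output resistance R_th = R₁‖R₂ = (514 × 390000)/390500 = 513.3 Ω.
The fractional drop is R_th/(R_th + R_L); requiring this ≤ 0.0820 gives R_L ≥ R_th(1/0.0820 − 1) = 513.3 × 11.20 = 5.75 kΩ.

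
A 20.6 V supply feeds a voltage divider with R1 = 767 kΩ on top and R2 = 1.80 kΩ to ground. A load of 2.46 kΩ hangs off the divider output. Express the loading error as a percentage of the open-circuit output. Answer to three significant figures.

Unloaded V = 20.6 × 1.80/768.8 = 0.04823 V.
Loaded: R2‖R_L = 1.039 kΩ, giving V = 20.6 × 1.039/768.0 = 0.02788 V.
Drop = (0.04823 − 0.02788) / 0.04823 = 42.2 %.

42.2 %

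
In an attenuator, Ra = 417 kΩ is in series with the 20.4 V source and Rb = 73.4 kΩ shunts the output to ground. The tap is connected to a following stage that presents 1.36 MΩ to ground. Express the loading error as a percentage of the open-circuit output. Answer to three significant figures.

The divider's output (Thévenin) resistance is Ra‖Rb = 62.41 kΩ.
Fractional drop under load = R_th/(R_th + R_L) = 62.41 / (62.41 + 1360) = 0.04388.
So the output falls by 4.39 %.

4.39 %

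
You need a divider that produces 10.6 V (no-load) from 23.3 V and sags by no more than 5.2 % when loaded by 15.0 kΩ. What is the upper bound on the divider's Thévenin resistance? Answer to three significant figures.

Loading drop = R_th/(R_th + R_L) ≤ 0.0520, so R_th ≤ R_L · ε/(1−ε) = 15.0 kΩ × 0.0520/0.9480 = 823 Ω.
(Any R1, R2 with R2/(R1+R2) = 0.455 and R1‖R2 ≤ 823 Ω will meet the spec.)

R_th ≤ 823 Ω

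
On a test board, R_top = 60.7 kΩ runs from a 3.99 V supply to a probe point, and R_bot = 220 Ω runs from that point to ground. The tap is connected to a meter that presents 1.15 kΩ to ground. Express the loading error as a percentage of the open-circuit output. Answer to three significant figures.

Unloaded V = 3.99 × 220/60920 = 0.01441 V.
Loaded: R_bot‖R_L = 184.7 Ω, giving V = 3.99 × 184.7/60880 = 0.01210 V.
Drop = (0.01441 − 0.01210) / 0.01441 = 16.0 %.

16.0 %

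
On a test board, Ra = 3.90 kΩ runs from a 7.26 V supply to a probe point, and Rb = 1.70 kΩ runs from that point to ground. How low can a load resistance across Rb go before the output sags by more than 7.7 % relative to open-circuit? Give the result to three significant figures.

R_L(min) ≈ 14.2 kΩ

Output resistance R_th = Ra‖Rb = (3.90 × 1.70)/5.600 = 1.184 kΩ.
The fractional drop is R_th/(R_th + R_L); requiring this ≤ 0.0770 gives R_L ≥ R_th(1/0.0770 − 1) = 1.184 × 11.99 = 14.2 kΩ.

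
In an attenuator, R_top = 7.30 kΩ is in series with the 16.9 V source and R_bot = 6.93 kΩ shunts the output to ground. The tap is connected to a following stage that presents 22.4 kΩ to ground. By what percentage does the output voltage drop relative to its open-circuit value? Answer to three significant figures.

The divider's output (Thévenin) resistance is R_top‖R_bot = 3.555 kΩ.
Fractional drop under load = R_th/(R_th + R_L) = 3.555 / (3.555 + 22.4) = 0.1370.
So the output falls by 13.7 %.

13.7 %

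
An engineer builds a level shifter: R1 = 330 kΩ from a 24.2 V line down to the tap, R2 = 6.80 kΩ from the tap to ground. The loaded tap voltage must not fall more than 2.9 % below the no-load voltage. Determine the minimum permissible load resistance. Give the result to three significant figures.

Output resistance R_th = R1‖R2 = (330 × 6.80)/336.8 = 6.663 kΩ.
The fractional drop is R_th/(R_th + R_L); requiring this ≤ 0.0290 gives R_L ≥ R_th(1/0.0290 − 1) = 6.663 × 33.48 = 223 kΩ.

R_L(min) ≈ 223 kΩ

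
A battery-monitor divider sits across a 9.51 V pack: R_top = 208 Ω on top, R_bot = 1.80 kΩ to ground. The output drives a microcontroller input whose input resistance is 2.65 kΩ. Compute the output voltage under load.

The load sits in parallel with R_bot: R_bot‖R_L = (1800 × 2650) / (1800 + 2650) = 1072 Ω.
V_out = 9.51 × 1072 / (208 + 1072) = 9.51 × 1072/1280 = 7.96 V.

V_out ≈ 7.96 V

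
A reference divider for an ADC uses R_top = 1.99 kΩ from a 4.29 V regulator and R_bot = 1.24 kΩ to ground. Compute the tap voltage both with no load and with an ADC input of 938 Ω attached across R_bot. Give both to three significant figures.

Unloaded: 1.65 V; loaded: 0.908 V

Open-circuit: V = 4.29 × 1240/(1990 + 1240) = 1.65 V.
With the load, R_bot becomes R_bot‖R_L = 534.0 Ω, so V = 4.29 × 534.0/2524 = 0.908 V.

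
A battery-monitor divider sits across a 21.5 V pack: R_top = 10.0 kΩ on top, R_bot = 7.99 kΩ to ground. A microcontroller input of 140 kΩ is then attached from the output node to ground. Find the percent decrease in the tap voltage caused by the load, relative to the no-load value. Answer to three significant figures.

The divider's output (Thévenin) resistance is R_top‖R_bot = 4.441 kΩ.
Fractional drop under load = R_th/(R_th + R_L) = 4.441 / (4.441 + 140) = 0.03075.
So the output falls by 3.07 %.

3.07 %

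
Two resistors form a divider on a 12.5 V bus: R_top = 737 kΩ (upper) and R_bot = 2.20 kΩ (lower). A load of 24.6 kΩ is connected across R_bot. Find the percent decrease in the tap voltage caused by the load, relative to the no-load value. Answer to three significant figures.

8.19 %

Unloaded V = 12.5 × 2.20/739.2 = 0.037202 V.
Loaded: R_bot‖R_L = 2.019 kΩ, giving V = 12.5 × 2.019/739.0 = 0.034157 V.
Drop = (0.037202 − 0.034157) / 0.037202 = 8.19 %.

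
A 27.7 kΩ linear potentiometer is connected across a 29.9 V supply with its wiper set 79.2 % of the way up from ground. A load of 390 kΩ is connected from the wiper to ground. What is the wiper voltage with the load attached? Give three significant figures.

The wiper splits the pot into (1−α)R = 5.762 kΩ above and αR = 21.94 kΩ below.
Lower section ‖ load = 20.77 kΩ.
V_wiper = 29.9 × 20.77/(5.762 + 20.77) = 23.4 V.

V ≈ 23.4 V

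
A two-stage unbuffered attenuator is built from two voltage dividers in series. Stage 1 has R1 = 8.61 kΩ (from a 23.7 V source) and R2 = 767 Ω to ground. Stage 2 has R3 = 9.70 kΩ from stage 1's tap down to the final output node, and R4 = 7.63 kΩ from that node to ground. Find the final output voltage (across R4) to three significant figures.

V_out ≈ 0.820 V

Stage 2 presents R3+R4 = 17330 Ω as a load on stage 1's tap.
Stage 1's lower leg becomes R2‖(R3+R4) = 734.5 Ω, so V_mid = 23.7 × 734.5/9344 = 1.863 V.
Stage 2 is itself unloaded: V_out = V_mid × R4/(R3+R4) = 1.863 × 7630/17330 = 0.820 V.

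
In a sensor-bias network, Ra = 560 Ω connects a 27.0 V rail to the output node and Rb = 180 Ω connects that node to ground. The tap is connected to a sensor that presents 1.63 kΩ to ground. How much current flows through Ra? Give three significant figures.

I ≈ 37.4 mA

Rb‖R_L = 162.1 Ω, so the source sees Ra + Rb‖R_L = 722.1 Ω.
I = 27.0 V / 722.1 Ω = 37.4 mA.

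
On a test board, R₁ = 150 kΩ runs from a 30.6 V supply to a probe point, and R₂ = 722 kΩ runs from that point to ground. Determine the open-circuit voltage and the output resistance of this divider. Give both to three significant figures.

V_th = 25.3 V, R_th = 124 kΩ

V_th is the open-circuit tap voltage: 30.6 × 722/(150 + 722) = 25.3 V.
With the supply zeroed, R₁ and R₂ appear in parallel from the tap: R_th = R₁‖R₂ = (150 × 722)/872.0 = 124 kΩ.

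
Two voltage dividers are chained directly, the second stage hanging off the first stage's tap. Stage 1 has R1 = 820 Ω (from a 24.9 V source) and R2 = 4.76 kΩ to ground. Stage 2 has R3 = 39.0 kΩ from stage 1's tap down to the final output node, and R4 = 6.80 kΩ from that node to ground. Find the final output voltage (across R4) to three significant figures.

V_out ≈ 3.11 V

Stage 2 presents R3+R4 = 45800 Ω as a load on stage 1's tap.
Stage 1's lower leg becomes R2‖(R3+R4) = 4312 Ω, so V_mid = 24.9 × 4312/5132 = 20.92 V.
Stage 2 is itself unloaded: V_out = V_mid × R4/(R3+R4) = 20.92 × 6800/45800 = 3.11 V.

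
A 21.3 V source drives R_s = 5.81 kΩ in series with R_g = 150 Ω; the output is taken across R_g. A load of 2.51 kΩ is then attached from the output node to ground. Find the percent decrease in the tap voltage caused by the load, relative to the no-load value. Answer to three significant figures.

The divider's output (Thévenin) resistance is R_s‖R_g = 146.2 Ω.
Fractional drop under load = R_th/(R_th + R_L) = 146.2 / (146.2 + 2510) = 0.05505.
So the output falls by 5.50 %.

5.50 %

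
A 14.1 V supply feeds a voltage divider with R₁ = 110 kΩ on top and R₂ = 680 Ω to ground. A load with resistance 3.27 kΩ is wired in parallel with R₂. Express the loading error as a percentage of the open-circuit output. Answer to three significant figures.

Unloaded V = 14.1 × 680/110700 = 0.08663 V.
Loaded: R₂‖R_L = 562.9 Ω, giving V = 14.1 × 562.9/110600 = 0.07179 V.
Drop = (0.08663 − 0.07179) / 0.08663 = 17.1 %.

17.1 %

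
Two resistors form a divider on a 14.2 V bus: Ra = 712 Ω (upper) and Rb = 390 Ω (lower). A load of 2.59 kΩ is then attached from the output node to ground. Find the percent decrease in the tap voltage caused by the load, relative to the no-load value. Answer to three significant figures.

8.87 %

The divider's output (Thévenin) resistance is Ra‖Rb = 252.0 Ω.
Fractional drop under load = R_th/(R_th + R_L) = 252.0 / (252.0 + 2590) = 0.08866.
So the output falls by 8.87 %.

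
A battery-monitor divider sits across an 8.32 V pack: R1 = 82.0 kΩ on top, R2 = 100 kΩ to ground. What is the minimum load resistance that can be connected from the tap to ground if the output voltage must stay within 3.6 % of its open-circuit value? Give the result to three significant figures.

Output resistance R_th = R1‖R2 = (82.0 × 100)/182.0 = 45.05 kΩ.
The fractional drop is R_th/(R_th + R_L); requiring this ≤ 0.0360 gives R_L ≥ R_th(1/0.0360 − 1) = 45.05 × 26.78 = 1.21 MΩ.

R_L(min) ≈ 1.21 MΩ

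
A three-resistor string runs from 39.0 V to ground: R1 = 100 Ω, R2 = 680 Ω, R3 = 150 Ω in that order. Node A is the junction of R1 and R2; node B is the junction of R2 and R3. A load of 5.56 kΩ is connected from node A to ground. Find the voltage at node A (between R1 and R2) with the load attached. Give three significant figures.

Below node A the series string R2+R3 = 830.0 Ω sits in parallel with the 5560 Ω load: 722.2 Ω.
V_A = 39.0 × 722.2/(100 + 722.2) = 34.3 V.

V ≈ 34.3 V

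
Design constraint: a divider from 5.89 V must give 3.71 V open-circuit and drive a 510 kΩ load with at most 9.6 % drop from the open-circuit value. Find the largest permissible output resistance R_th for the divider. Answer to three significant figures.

R_th ≤ 54.2 kΩ

Loading drop = R_th/(R_th + R_L) ≤ 0.0960, so R_th ≤ R_L · ε/(1−ε) = 510 kΩ × 0.0960/0.9040 = 54.2 kΩ.
(Any R1, R2 with R2/(R1+R2) = 0.630 and R1‖R2 ≤ 54.2 kΩ will meet the spec.)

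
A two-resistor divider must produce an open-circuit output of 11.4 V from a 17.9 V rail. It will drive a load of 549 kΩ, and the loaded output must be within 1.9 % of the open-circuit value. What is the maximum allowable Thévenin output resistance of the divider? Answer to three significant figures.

R_th ≤ 10.6 kΩ

Loading drop = R_th/(R_th + R_L) ≤ 0.0190, so R_th ≤ R_L · ε/(1−ε) = 549 kΩ × 0.0190/0.9810 = 10.6 kΩ.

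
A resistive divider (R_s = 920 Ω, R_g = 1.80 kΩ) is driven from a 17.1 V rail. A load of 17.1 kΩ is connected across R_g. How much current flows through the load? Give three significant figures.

I_L ≈ 0.639 mA

R_g‖R_L = 1629 Ω; V_out = 17.1 × 1629/2549 = 10.93 V.
I_L = V_out / R_L = 10.93 / 17.1 kΩ = 0.639 mA.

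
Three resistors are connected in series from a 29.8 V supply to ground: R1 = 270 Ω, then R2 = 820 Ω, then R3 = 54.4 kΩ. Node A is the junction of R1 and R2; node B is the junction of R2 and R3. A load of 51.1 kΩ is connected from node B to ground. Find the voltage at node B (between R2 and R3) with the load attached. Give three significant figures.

V ≈ 28.6 V

At node B, R3 is in parallel with the load: R3‖R_L = 26350 Ω.
Below node A the resistance is R2 + (R3‖R_L) = 27170 Ω, so V_A = 29.8 × 27170/27440 = 29.51 V.
Then V_B = V_A × (R3‖R_L)/(R2 + R3‖R_L) = 29.51 × 26350/27170 = 28.6 V.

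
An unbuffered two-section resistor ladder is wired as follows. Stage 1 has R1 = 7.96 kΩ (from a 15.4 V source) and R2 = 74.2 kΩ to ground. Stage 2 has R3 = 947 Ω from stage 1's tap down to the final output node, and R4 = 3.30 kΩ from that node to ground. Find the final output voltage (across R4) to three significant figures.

V_out ≈ 4.01 V

Stage 2 presents R3+R4 = 4247 Ω as a load on stage 1's tap.
Stage 1's lower leg becomes R2‖(R3+R4) = 4017 Ω, so V_mid = 15.4 × 4017/11980 = 5.165 V.
Stage 2 is itself unloaded: V_out = V_mid × R4/(R3+R4) = 5.165 × 3300/4247 = 4.01 V.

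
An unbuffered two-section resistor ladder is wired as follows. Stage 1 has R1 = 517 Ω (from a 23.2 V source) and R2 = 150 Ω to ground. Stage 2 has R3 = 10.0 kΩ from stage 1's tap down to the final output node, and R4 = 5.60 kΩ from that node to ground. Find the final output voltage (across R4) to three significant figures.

V_out ≈ 1.86 V

Stage 2 presents R3+R4 = 15600 Ω as a load on stage 1's tap.
Stage 1's lower leg becomes R2‖(R3+R4) = 148.6 Ω, so V_mid = 23.2 × 148.6/665.6 = 5.179 V.
Stage 2 is itself unloaded: V_out = V_mid × R4/(R3+R4) = 5.179 × 5600/15600 = 1.86 V.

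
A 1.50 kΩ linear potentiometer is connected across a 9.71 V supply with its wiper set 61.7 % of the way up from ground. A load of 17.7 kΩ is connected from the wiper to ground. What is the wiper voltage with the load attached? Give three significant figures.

The wiper splits the pot into (1−α)R = 574.5 Ω above and αR = 925.5 Ω below.
Lower section ‖ load = 879.5 Ω.
V_wiper = 9.71 × 879.5/(574.5 + 879.5) = 5.87 V.

V ≈ 5.87 V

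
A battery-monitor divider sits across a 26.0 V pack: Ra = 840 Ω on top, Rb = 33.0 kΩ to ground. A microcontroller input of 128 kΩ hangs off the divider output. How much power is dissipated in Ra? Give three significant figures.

P ≈ 0.775 mW

Total resistance from the source is Ra + (Rb‖R_L) = 27080 Ω, so I = 26.0/27080 Ω = 0.9603 mA.
P = I²·Ra = (0.9603 mA)² × 840 Ω = 0.775 mW.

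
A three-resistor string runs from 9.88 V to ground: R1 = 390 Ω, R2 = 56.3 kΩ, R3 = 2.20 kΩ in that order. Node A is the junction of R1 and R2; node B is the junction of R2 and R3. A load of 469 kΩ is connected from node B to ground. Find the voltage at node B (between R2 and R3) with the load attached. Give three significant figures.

V ≈ 0.367 V

At node B, R3 is in parallel with the load: R3‖R_L = 2190 Ω.
Below node A the resistance is R2 + (R3‖R_L) = 58490 Ω, so V_A = 9.88 × 58490/58880 = 9.815 V.
Then V_B = V_A × (R3‖R_L)/(R2 + R3‖R_L) = 9.815 × 2190/58490 = 0.367 V.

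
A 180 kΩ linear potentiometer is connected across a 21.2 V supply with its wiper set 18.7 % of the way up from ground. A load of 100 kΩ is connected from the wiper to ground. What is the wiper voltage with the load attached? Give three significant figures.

V ≈ 3.11 V

The wiper splits the pot into (1−α)R = 146.3 kΩ above and αR = 33.66 kΩ below.
Lower section ‖ load = 25.18 kΩ.
V_wiper = 21.2 × 25.18/(146.3 + 25.18) = 3.11 V.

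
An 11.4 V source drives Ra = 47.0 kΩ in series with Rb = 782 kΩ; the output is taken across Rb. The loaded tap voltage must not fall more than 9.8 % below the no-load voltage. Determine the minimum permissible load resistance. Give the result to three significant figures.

Output resistance R_th = Ra‖Rb = (47.0 × 782)/829.0 = 44.34 kΩ.
The fractional drop is R_th/(R_th + R_L); requiring this ≤ 0.0980 gives R_L ≥ R_th(1/0.0980 − 1) = 44.34 × 9.204 = 408 kΩ.

R_L(min) ≈ 408 kΩ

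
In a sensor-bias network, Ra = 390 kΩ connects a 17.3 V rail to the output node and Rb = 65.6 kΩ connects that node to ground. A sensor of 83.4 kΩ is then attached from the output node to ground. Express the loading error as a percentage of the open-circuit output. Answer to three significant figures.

40.2 %

The divider's output (Thévenin) resistance is Ra‖Rb = 56.15 kΩ.
Fractional drop under load = R_th/(R_th + R_L) = 56.15 / (56.15 + 83.4) = 0.4024.
So the output falls by 40.2 %.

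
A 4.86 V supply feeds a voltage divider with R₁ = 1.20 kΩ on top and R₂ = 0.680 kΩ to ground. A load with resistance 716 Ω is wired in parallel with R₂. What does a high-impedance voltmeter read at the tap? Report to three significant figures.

V_out ≈ 1.09 V

The load sits in parallel with R₂: R₂‖R_L = (680 × 716) / (680 + 716) = 348.8 Ω.
V_out = 4.86 × 348.8 / (1200 + 348.8) = 4.86 × 348.8/1549 = 1.09 V.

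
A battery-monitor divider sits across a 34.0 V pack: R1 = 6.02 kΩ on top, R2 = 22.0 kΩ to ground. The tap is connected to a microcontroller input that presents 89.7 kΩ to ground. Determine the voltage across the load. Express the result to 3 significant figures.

V_out ≈ 25.4 V

The load sits in parallel with R2: R2‖R_L = (22.0 × 89.7) / (22.0 + 89.7) = 17.67 kΩ.
V_out = 34.0 × 17.67 / (6.02 + 17.67) = 34.0 × 17.67/23.69 = 25.4 V.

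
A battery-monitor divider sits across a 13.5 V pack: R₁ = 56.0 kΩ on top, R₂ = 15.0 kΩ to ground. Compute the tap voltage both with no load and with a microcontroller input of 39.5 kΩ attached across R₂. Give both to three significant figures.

Unloaded: 2.85 V; loaded: 2.19 V

Open-circuit: V = 13.5 × 15.0/(56.0 + 15.0) = 2.85 V.
With the load, R₂ becomes R₂‖R_L = 10.87 kΩ, so V = 13.5 × 10.87/66.87 = 2.19 V.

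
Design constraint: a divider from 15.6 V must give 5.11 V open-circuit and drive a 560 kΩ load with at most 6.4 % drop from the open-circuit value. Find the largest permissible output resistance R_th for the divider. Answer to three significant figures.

Loading drop = R_th/(R_th + R_L) ≤ 0.0640, so R_th ≤ R_L · ε/(1−ε) = 560 kΩ × 0.0640/0.9360 = 38.3 kΩ.

R_th ≤ 38.3 kΩ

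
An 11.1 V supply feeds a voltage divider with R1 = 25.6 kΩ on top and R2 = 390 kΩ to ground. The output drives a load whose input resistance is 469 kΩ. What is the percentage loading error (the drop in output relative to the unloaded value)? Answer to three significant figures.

4.87 %

The divider's output (Thévenin) resistance is R1‖R2 = 24.02 kΩ.
Fractional drop under load = R_th/(R_th + R_L) = 24.02 / (24.02 + 469) = 0.04873.
So the output falls by 4.87 %.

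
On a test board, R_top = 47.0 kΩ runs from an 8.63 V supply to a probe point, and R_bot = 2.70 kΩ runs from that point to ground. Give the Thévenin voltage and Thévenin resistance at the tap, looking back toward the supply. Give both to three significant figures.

V_th = 0.469 V, R_th = 2.55 kΩ

V_th is the open-circuit tap voltage: 8.63 × 2.70/(47.0 + 2.70) = 0.469 V.
With the supply zeroed, R_top and R_bot appear in parallel from the tap: R_th = R_top‖R_bot = (47.0 × 2.70)/49.70 = 2.55 kΩ.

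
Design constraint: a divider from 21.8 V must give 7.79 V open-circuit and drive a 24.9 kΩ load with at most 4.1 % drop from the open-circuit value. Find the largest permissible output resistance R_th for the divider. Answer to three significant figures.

Loading drop = R_th/(R_th + R_L) ≤ 0.0410, so R_th ≤ R_L · ε/(1−ε) = 24.9 kΩ × 0.0410/0.9590 = 1.06 kΩ.

R_th ≤ 1.06 kΩ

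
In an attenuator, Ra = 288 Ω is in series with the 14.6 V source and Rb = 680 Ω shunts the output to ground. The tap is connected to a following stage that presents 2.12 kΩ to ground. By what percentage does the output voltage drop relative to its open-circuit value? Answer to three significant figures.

8.71 %

The divider's output (Thévenin) resistance is Ra‖Rb = 202.3 Ω.
Fractional drop under load = R_th/(R_th + R_L) = 202.3 / (202.3 + 2120) = 0.08712.
So the output falls by 8.71 %.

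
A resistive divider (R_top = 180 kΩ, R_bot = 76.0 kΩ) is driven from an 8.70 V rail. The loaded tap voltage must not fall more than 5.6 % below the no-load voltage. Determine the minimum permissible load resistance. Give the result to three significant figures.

Output resistance R_th = R_top‖R_bot = (180 × 76.0)/256.0 = 53.44 kΩ.
The fractional drop is R_th/(R_th + R_L); requiring this ≤ 0.0560 gives R_L ≥ R_th(1/0.0560 − 1) = 53.44 × 16.86 = 901 kΩ.

R_L(min) ≈ 901 kΩ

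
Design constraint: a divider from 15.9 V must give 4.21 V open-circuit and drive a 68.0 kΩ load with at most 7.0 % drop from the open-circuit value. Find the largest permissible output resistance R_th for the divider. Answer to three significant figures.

Loading drop = R_th/(R_th + R_L) ≤ 0.0700, so R_th ≤ R_L · ε/(1−ε) = 68.0 kΩ × 0.0700/0.9300 = 5.12 kΩ.

R_th ≤ 5.12 kΩ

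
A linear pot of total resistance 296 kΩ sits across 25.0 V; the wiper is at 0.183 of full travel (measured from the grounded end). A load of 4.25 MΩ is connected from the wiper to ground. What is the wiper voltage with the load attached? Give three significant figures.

The wiper splits the pot into (1−α)R = 241.8 kΩ above and αR = 54.17 kΩ below.
Lower section ‖ load = 53.49 kΩ.
V_wiper = 25.0 × 53.49/(241.8 + 53.49) = 4.53 V.

V ≈ 4.53 V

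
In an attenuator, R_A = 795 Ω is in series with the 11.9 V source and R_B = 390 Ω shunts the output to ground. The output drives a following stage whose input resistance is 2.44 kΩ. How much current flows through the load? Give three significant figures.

R_B‖R_L = 336.3 Ω; V_out = 11.9 × 336.3/1131 = 3.537 V.
I_L = V_out / R_L = 3.537 / 2.44 kΩ = 1.45 mA.

I_L ≈ 1.45 mA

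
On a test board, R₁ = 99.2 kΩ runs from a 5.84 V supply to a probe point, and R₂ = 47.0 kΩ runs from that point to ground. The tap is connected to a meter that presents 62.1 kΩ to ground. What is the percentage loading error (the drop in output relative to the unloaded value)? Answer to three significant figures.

The divider's output (Thévenin) resistance is R₁‖R₂ = 31.89 kΩ.
Fractional drop under load = R_th/(R_th + R_L) = 31.89 / (31.89 + 62.1) = 0.3393.
So the output falls by 33.9 %.

33.9 %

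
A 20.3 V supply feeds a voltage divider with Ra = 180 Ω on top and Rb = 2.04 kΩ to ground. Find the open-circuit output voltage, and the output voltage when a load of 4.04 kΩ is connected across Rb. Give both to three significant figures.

Open-circuit: V = 20.3 × 2040/(180 + 2040) = 18.7 V.
With the load, Rb becomes Rb‖R_L = 1356 Ω, so V = 20.3 × 1356/1536 = 17.9 V.

Unloaded: 18.7 V; loaded: 17.9 V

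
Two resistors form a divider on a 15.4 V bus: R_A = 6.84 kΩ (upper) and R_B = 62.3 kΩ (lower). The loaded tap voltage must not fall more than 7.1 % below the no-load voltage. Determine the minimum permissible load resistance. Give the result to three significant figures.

R_L(min) ≈ 80.6 kΩ

Output resistance R_th = R_A‖R_B = (6.84 × 62.3)/69.14 = 6.163 kΩ.
The fractional drop is R_th/(R_th + R_L); requiring this ≤ 0.0710 gives R_L ≥ R_th(1/0.0710 − 1) = 6.163 × 13.08 = 80.6 kΩ.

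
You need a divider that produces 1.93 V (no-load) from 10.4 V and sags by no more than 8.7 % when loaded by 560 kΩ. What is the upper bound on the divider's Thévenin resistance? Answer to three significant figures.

R_th ≤ 53.4 kΩ

Loading drop = R_th/(R_th + R_L) ≤ 0.0870, so R_th ≤ R_L · ε/(1−ε) = 560 kΩ × 0.0870/0.9130 = 53.4 kΩ.
(Any R1, R2 with R2/(R1+R2) = 0.186 and R1‖R2 ≤ 53.4 kΩ will meet the spec.)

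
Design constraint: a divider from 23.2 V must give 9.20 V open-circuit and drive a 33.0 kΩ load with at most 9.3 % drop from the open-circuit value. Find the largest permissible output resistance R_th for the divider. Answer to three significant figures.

R_th ≤ 3.38 kΩ

Loading drop = R_th/(R_th + R_L) ≤ 0.0930, so R_th ≤ R_L · ε/(1−ε) = 33.0 kΩ × 0.0930/0.9070 = 3.38 kΩ.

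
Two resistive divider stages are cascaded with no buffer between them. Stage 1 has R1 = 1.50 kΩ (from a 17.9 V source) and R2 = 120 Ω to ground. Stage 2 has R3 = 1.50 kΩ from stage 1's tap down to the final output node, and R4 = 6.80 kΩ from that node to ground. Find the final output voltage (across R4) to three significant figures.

Stage 2 presents R3+R4 = 8300 Ω as a load on stage 1's tap.
Stage 1's lower leg becomes R2‖(R3+R4) = 118.3 Ω, so V_mid = 17.9 × 118.3/1618 = 1.308 V.
Stage 2 is itself unloaded: V_out = V_mid × R4/(R3+R4) = 1.308 × 6800/8300 = 1.07 V.

V_out ≈ 1.07 V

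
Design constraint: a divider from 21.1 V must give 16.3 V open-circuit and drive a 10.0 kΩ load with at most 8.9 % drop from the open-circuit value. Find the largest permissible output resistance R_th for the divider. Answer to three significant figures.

Loading drop = R_th/(R_th + R_L) ≤ 0.0890, so R_th ≤ R_L · ε/(1−ε) = 10.0 kΩ × 0.0890/0.9110 = 977 Ω.

R_th ≤ 977 Ω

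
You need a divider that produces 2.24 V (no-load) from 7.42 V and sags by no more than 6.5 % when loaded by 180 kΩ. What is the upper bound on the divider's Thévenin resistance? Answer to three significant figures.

Loading drop = R_th/(R_th + R_L) ≤ 0.0650, so R_th ≤ R_L · ε/(1−ε) = 180 kΩ × 0.0650/0.9350 = 12.5 kΩ.

R_th ≤ 12.5 kΩ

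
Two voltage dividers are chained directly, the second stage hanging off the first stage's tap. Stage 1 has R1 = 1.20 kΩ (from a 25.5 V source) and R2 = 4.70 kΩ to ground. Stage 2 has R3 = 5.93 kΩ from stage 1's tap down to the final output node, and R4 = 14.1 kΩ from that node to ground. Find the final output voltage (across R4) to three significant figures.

Stage 2 presents R3+R4 = 20.03 kΩ as a load on stage 1's tap.
Stage 1's lower leg becomes R2‖(R3+R4) = 3.807 kΩ, so V_mid = 25.5 × 3.807/5.007 = 19.39 V.
Stage 2 is itself unloaded: V_out = V_mid × R4/(R3+R4) = 19.39 × 14.1/20.03 = 13.6 V.

V_out ≈ 13.6 V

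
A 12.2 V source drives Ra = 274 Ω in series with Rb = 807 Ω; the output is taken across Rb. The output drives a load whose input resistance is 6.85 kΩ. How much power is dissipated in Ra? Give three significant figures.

P ≈ 41.1 mW

Total resistance from the source is Ra + (Rb‖R_L) = 995.9 Ω, so I = 12.2/995.9 Ω = 12.25 mA.
P = I²·Ra = (12.25 mA)² × 274 Ω = 41.1 mW.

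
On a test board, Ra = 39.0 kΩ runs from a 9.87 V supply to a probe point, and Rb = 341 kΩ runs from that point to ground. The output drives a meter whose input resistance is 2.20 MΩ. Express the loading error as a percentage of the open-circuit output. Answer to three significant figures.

1.57 %

The divider's output (Thévenin) resistance is Ra‖Rb = 35.00 kΩ.
Fractional drop under load = R_th/(R_th + R_L) = 35.00 / (35.00 + 2200) = 0.01566.
So the output falls by 1.57 %.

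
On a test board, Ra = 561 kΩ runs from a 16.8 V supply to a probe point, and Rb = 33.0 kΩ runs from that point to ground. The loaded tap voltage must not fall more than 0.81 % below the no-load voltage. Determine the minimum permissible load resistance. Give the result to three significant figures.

Output resistance R_th = Ra‖Rb = (561 × 33.0)/594.0 = 31.17 kΩ.
The fractional drop is R_th/(R_th + R_L); requiring this ≤ 0.00810 gives R_L ≥ R_th(1/0.00810 − 1) = 31.17 × 122.5 = 3.82 MΩ.

R_L(min) ≈ 3.82 MΩ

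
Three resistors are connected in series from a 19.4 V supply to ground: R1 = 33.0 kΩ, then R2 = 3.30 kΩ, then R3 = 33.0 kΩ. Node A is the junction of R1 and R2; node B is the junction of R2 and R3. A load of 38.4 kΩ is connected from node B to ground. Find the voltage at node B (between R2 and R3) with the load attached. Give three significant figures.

At node B, R3 is in parallel with the load: R3‖R_L = 17.75 kΩ.
Below node A the resistance is R2 + (R3‖R_L) = 21.05 kΩ, so V_A = 19.4 × 21.05/54.05 = 7.555 V.
Then V_B = V_A × (R3‖R_L)/(R2 + R3‖R_L) = 7.555 × 17.75/21.05 = 6.37 V.

V ≈ 6.37 V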